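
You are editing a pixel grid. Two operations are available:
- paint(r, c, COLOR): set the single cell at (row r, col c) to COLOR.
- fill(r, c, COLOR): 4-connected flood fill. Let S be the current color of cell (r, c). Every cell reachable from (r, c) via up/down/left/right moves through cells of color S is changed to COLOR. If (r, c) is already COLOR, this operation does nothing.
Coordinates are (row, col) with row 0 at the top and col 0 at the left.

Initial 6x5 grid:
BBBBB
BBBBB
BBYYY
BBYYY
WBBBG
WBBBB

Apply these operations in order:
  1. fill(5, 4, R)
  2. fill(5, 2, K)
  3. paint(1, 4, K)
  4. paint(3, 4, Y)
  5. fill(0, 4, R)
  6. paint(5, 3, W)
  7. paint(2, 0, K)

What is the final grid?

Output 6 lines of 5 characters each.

After op 1 fill(5,4,R) [21 cells changed]:
RRRRR
RRRRR
RRYYY
RRYYY
WRRRG
WRRRR
After op 2 fill(5,2,K) [21 cells changed]:
KKKKK
KKKKK
KKYYY
KKYYY
WKKKG
WKKKK
After op 3 paint(1,4,K):
KKKKK
KKKKK
KKYYY
KKYYY
WKKKG
WKKKK
After op 4 paint(3,4,Y):
KKKKK
KKKKK
KKYYY
KKYYY
WKKKG
WKKKK
After op 5 fill(0,4,R) [21 cells changed]:
RRRRR
RRRRR
RRYYY
RRYYY
WRRRG
WRRRR
After op 6 paint(5,3,W):
RRRRR
RRRRR
RRYYY
RRYYY
WRRRG
WRRWR
After op 7 paint(2,0,K):
RRRRR
RRRRR
KRYYY
RRYYY
WRRRG
WRRWR

Answer: RRRRR
RRRRR
KRYYY
RRYYY
WRRRG
WRRWR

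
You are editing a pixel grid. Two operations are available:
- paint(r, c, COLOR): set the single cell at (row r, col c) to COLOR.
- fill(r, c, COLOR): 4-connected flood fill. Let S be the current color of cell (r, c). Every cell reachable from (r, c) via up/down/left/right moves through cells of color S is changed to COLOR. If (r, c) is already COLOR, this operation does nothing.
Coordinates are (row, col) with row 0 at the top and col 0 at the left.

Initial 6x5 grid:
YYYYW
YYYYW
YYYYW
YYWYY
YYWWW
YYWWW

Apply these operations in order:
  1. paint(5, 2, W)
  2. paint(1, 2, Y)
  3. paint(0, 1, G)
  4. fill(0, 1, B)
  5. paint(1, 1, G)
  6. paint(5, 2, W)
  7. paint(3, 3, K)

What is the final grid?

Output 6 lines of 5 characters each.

After op 1 paint(5,2,W):
YYYYW
YYYYW
YYYYW
YYWYY
YYWWW
YYWWW
After op 2 paint(1,2,Y):
YYYYW
YYYYW
YYYYW
YYWYY
YYWWW
YYWWW
After op 3 paint(0,1,G):
YGYYW
YYYYW
YYYYW
YYWYY
YYWWW
YYWWW
After op 4 fill(0,1,B) [1 cells changed]:
YBYYW
YYYYW
YYYYW
YYWYY
YYWWW
YYWWW
After op 5 paint(1,1,G):
YBYYW
YGYYW
YYYYW
YYWYY
YYWWW
YYWWW
After op 6 paint(5,2,W):
YBYYW
YGYYW
YYYYW
YYWYY
YYWWW
YYWWW
After op 7 paint(3,3,K):
YBYYW
YGYYW
YYYYW
YYWKY
YYWWW
YYWWW

Answer: YBYYW
YGYYW
YYYYW
YYWKY
YYWWW
YYWWW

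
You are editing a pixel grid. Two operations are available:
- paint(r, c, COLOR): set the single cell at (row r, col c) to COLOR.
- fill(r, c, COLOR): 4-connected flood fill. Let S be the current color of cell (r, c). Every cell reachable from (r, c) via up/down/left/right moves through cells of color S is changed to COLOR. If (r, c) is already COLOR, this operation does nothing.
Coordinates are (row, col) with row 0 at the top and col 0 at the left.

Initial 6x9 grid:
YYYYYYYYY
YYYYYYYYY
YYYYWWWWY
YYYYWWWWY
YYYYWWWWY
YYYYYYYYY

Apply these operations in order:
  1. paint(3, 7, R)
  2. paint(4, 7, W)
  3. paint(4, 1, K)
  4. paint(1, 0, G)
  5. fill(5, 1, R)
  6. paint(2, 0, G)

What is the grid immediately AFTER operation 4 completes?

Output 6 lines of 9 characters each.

Answer: YYYYYYYYY
GYYYYYYYY
YYYYWWWWY
YYYYWWWRY
YKYYWWWWY
YYYYYYYYY

Derivation:
After op 1 paint(3,7,R):
YYYYYYYYY
YYYYYYYYY
YYYYWWWWY
YYYYWWWRY
YYYYWWWWY
YYYYYYYYY
After op 2 paint(4,7,W):
YYYYYYYYY
YYYYYYYYY
YYYYWWWWY
YYYYWWWRY
YYYYWWWWY
YYYYYYYYY
After op 3 paint(4,1,K):
YYYYYYYYY
YYYYYYYYY
YYYYWWWWY
YYYYWWWRY
YKYYWWWWY
YYYYYYYYY
After op 4 paint(1,0,G):
YYYYYYYYY
GYYYYYYYY
YYYYWWWWY
YYYYWWWRY
YKYYWWWWY
YYYYYYYYY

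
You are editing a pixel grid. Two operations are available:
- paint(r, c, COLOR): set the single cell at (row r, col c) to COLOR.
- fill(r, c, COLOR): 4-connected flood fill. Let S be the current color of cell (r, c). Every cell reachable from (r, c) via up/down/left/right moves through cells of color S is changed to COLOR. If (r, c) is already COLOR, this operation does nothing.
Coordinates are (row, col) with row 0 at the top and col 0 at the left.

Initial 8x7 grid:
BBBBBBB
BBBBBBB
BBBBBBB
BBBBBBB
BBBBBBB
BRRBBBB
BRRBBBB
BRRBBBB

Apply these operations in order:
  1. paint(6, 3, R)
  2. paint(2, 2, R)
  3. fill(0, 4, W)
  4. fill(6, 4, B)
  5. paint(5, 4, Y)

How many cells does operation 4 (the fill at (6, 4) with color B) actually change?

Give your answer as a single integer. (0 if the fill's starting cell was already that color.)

Answer: 48

Derivation:
After op 1 paint(6,3,R):
BBBBBBB
BBBBBBB
BBBBBBB
BBBBBBB
BBBBBBB
BRRBBBB
BRRRBBB
BRRBBBB
After op 2 paint(2,2,R):
BBBBBBB
BBBBBBB
BBRBBBB
BBBBBBB
BBBBBBB
BRRBBBB
BRRRBBB
BRRBBBB
After op 3 fill(0,4,W) [48 cells changed]:
WWWWWWW
WWWWWWW
WWRWWWW
WWWWWWW
WWWWWWW
WRRWWWW
WRRRWWW
WRRWWWW
After op 4 fill(6,4,B) [48 cells changed]:
BBBBBBB
BBBBBBB
BBRBBBB
BBBBBBB
BBBBBBB
BRRBBBB
BRRRBBB
BRRBBBB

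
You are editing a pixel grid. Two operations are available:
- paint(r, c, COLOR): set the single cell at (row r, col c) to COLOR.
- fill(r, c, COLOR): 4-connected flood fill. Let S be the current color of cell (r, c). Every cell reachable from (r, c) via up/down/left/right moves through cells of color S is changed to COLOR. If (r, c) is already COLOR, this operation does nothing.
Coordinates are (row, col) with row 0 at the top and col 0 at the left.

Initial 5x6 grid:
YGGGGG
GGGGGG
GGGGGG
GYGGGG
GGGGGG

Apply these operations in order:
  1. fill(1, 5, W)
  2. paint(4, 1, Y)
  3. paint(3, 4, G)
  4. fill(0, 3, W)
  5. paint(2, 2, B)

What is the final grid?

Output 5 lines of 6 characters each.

Answer: YWWWWW
WWWWWW
WWBWWW
WYWWGW
WYWWWW

Derivation:
After op 1 fill(1,5,W) [28 cells changed]:
YWWWWW
WWWWWW
WWWWWW
WYWWWW
WWWWWW
After op 2 paint(4,1,Y):
YWWWWW
WWWWWW
WWWWWW
WYWWWW
WYWWWW
After op 3 paint(3,4,G):
YWWWWW
WWWWWW
WWWWWW
WYWWGW
WYWWWW
After op 4 fill(0,3,W) [0 cells changed]:
YWWWWW
WWWWWW
WWWWWW
WYWWGW
WYWWWW
After op 5 paint(2,2,B):
YWWWWW
WWWWWW
WWBWWW
WYWWGW
WYWWWW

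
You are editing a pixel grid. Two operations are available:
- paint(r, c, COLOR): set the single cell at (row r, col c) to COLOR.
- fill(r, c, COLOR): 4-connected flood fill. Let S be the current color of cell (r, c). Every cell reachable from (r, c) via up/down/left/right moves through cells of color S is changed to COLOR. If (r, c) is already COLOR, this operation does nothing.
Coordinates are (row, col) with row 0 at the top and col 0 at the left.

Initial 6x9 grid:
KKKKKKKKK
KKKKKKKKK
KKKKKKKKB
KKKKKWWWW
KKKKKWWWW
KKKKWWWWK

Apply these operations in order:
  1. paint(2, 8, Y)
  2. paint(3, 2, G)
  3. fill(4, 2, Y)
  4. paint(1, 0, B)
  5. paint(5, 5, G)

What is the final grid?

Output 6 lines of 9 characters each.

After op 1 paint(2,8,Y):
KKKKKKKKK
KKKKKKKKK
KKKKKKKKY
KKKKKWWWW
KKKKKWWWW
KKKKWWWWK
After op 2 paint(3,2,G):
KKKKKKKKK
KKKKKKKKK
KKKKKKKKY
KKGKKWWWW
KKKKKWWWW
KKKKWWWWK
After op 3 fill(4,2,Y) [39 cells changed]:
YYYYYYYYY
YYYYYYYYY
YYYYYYYYY
YYGYYWWWW
YYYYYWWWW
YYYYWWWWK
After op 4 paint(1,0,B):
YYYYYYYYY
BYYYYYYYY
YYYYYYYYY
YYGYYWWWW
YYYYYWWWW
YYYYWWWWK
After op 5 paint(5,5,G):
YYYYYYYYY
BYYYYYYYY
YYYYYYYYY
YYGYYWWWW
YYYYYWWWW
YYYYWGWWK

Answer: YYYYYYYYY
BYYYYYYYY
YYYYYYYYY
YYGYYWWWW
YYYYYWWWW
YYYYWGWWK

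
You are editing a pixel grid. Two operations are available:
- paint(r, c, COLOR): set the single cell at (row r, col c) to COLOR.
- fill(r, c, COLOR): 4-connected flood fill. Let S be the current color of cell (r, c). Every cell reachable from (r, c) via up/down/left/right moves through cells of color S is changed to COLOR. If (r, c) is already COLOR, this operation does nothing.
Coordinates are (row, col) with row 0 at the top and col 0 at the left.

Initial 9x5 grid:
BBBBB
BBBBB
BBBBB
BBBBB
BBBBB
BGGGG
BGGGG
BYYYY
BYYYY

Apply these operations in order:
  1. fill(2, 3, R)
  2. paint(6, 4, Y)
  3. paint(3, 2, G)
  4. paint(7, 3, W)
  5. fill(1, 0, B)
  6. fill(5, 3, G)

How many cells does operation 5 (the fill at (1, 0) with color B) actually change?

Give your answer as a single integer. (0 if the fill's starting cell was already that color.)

Answer: 28

Derivation:
After op 1 fill(2,3,R) [29 cells changed]:
RRRRR
RRRRR
RRRRR
RRRRR
RRRRR
RGGGG
RGGGG
RYYYY
RYYYY
After op 2 paint(6,4,Y):
RRRRR
RRRRR
RRRRR
RRRRR
RRRRR
RGGGG
RGGGY
RYYYY
RYYYY
After op 3 paint(3,2,G):
RRRRR
RRRRR
RRRRR
RRGRR
RRRRR
RGGGG
RGGGY
RYYYY
RYYYY
After op 4 paint(7,3,W):
RRRRR
RRRRR
RRRRR
RRGRR
RRRRR
RGGGG
RGGGY
RYYWY
RYYYY
After op 5 fill(1,0,B) [28 cells changed]:
BBBBB
BBBBB
BBBBB
BBGBB
BBBBB
BGGGG
BGGGY
BYYWY
BYYYY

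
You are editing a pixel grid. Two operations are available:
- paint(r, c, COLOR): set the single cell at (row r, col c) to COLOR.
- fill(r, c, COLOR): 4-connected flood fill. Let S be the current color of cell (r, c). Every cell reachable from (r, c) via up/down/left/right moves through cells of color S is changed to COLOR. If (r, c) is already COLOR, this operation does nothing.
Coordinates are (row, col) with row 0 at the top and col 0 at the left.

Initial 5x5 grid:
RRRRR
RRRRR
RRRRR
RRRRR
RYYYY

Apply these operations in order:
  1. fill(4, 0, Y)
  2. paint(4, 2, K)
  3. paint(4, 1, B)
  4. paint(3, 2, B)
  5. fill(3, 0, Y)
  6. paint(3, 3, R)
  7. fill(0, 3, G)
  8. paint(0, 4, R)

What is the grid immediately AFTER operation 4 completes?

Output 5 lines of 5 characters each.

After op 1 fill(4,0,Y) [21 cells changed]:
YYYYY
YYYYY
YYYYY
YYYYY
YYYYY
After op 2 paint(4,2,K):
YYYYY
YYYYY
YYYYY
YYYYY
YYKYY
After op 3 paint(4,1,B):
YYYYY
YYYYY
YYYYY
YYYYY
YBKYY
After op 4 paint(3,2,B):
YYYYY
YYYYY
YYYYY
YYBYY
YBKYY

Answer: YYYYY
YYYYY
YYYYY
YYBYY
YBKYY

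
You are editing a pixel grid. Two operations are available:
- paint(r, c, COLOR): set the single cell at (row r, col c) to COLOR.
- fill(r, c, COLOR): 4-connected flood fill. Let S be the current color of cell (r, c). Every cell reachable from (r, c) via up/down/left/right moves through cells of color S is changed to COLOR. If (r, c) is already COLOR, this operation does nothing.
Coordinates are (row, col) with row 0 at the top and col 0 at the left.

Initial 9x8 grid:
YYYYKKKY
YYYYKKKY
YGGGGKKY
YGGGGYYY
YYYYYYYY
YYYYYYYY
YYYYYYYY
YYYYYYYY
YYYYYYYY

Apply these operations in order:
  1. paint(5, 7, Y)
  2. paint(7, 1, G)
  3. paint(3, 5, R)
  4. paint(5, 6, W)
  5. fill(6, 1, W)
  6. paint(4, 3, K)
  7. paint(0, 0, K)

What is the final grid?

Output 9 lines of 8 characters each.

After op 1 paint(5,7,Y):
YYYYKKKY
YYYYKKKY
YGGGGKKY
YGGGGYYY
YYYYYYYY
YYYYYYYY
YYYYYYYY
YYYYYYYY
YYYYYYYY
After op 2 paint(7,1,G):
YYYYKKKY
YYYYKKKY
YGGGGKKY
YGGGGYYY
YYYYYYYY
YYYYYYYY
YYYYYYYY
YGYYYYYY
YYYYYYYY
After op 3 paint(3,5,R):
YYYYKKKY
YYYYKKKY
YGGGGKKY
YGGGGRYY
YYYYYYYY
YYYYYYYY
YYYYYYYY
YGYYYYYY
YYYYYYYY
After op 4 paint(5,6,W):
YYYYKKKY
YYYYKKKY
YGGGGKKY
YGGGGRYY
YYYYYYYY
YYYYYYWY
YYYYYYYY
YGYYYYYY
YYYYYYYY
After op 5 fill(6,1,W) [53 cells changed]:
WWWWKKKW
WWWWKKKW
WGGGGKKW
WGGGGRWW
WWWWWWWW
WWWWWWWW
WWWWWWWW
WGWWWWWW
WWWWWWWW
After op 6 paint(4,3,K):
WWWWKKKW
WWWWKKKW
WGGGGKKW
WGGGGRWW
WWWKWWWW
WWWWWWWW
WWWWWWWW
WGWWWWWW
WWWWWWWW
After op 7 paint(0,0,K):
KWWWKKKW
WWWWKKKW
WGGGGKKW
WGGGGRWW
WWWKWWWW
WWWWWWWW
WWWWWWWW
WGWWWWWW
WWWWWWWW

Answer: KWWWKKKW
WWWWKKKW
WGGGGKKW
WGGGGRWW
WWWKWWWW
WWWWWWWW
WWWWWWWW
WGWWWWWW
WWWWWWWW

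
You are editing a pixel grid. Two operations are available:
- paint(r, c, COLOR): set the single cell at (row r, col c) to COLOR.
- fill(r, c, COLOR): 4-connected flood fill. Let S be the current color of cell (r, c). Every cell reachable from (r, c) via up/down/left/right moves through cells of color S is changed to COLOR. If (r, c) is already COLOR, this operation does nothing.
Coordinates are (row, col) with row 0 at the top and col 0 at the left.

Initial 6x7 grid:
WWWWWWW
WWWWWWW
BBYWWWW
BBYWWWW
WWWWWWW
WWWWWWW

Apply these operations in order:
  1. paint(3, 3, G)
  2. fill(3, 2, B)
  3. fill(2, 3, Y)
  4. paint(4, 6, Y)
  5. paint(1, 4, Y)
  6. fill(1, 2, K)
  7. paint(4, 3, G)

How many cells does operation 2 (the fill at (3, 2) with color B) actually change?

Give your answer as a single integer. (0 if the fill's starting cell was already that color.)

After op 1 paint(3,3,G):
WWWWWWW
WWWWWWW
BBYWWWW
BBYGWWW
WWWWWWW
WWWWWWW
After op 2 fill(3,2,B) [2 cells changed]:
WWWWWWW
WWWWWWW
BBBWWWW
BBBGWWW
WWWWWWW
WWWWWWW

Answer: 2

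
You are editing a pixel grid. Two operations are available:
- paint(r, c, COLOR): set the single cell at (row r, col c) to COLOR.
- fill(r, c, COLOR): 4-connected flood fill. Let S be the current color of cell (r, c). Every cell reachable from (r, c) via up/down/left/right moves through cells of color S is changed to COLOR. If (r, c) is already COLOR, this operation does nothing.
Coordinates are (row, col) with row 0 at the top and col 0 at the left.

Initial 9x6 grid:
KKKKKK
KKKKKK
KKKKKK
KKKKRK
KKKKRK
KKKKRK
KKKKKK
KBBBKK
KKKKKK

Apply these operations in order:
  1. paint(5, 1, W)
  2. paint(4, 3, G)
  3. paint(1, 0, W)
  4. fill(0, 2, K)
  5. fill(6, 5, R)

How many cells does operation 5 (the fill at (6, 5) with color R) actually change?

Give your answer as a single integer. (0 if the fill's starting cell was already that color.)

After op 1 paint(5,1,W):
KKKKKK
KKKKKK
KKKKKK
KKKKRK
KKKKRK
KWKKRK
KKKKKK
KBBBKK
KKKKKK
After op 2 paint(4,3,G):
KKKKKK
KKKKKK
KKKKKK
KKKKRK
KKKGRK
KWKKRK
KKKKKK
KBBBKK
KKKKKK
After op 3 paint(1,0,W):
KKKKKK
WKKKKK
KKKKKK
KKKKRK
KKKGRK
KWKKRK
KKKKKK
KBBBKK
KKKKKK
After op 4 fill(0,2,K) [0 cells changed]:
KKKKKK
WKKKKK
KKKKKK
KKKKRK
KKKGRK
KWKKRK
KKKKKK
KBBBKK
KKKKKK
After op 5 fill(6,5,R) [45 cells changed]:
RRRRRR
WRRRRR
RRRRRR
RRRRRR
RRRGRR
RWRRRR
RRRRRR
RBBBRR
RRRRRR

Answer: 45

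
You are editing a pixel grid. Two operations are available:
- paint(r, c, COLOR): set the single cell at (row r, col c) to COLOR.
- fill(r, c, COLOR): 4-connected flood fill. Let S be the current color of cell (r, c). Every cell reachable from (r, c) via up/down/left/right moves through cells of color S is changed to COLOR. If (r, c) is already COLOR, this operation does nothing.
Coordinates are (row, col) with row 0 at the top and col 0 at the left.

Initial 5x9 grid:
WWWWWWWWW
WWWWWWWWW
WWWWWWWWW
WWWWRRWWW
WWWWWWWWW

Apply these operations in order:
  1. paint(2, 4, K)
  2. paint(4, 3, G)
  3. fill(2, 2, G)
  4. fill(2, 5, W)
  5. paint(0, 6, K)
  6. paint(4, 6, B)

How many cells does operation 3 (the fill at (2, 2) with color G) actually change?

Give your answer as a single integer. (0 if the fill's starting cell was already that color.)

Answer: 41

Derivation:
After op 1 paint(2,4,K):
WWWWWWWWW
WWWWWWWWW
WWWWKWWWW
WWWWRRWWW
WWWWWWWWW
After op 2 paint(4,3,G):
WWWWWWWWW
WWWWWWWWW
WWWWKWWWW
WWWWRRWWW
WWWGWWWWW
After op 3 fill(2,2,G) [41 cells changed]:
GGGGGGGGG
GGGGGGGGG
GGGGKGGGG
GGGGRRGGG
GGGGGGGGG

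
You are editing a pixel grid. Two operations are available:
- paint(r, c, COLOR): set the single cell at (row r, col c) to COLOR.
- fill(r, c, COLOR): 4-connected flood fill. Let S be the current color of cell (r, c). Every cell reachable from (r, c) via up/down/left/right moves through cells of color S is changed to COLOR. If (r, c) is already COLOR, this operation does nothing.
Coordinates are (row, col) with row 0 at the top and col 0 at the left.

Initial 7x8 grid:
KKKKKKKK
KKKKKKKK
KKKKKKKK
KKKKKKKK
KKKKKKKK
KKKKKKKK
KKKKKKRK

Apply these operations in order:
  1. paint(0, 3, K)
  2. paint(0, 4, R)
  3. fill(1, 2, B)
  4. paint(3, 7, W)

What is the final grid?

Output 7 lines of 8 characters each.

Answer: BBBBRBBB
BBBBBBBB
BBBBBBBB
BBBBBBBW
BBBBBBBB
BBBBBBBB
BBBBBBRB

Derivation:
After op 1 paint(0,3,K):
KKKKKKKK
KKKKKKKK
KKKKKKKK
KKKKKKKK
KKKKKKKK
KKKKKKKK
KKKKKKRK
After op 2 paint(0,4,R):
KKKKRKKK
KKKKKKKK
KKKKKKKK
KKKKKKKK
KKKKKKKK
KKKKKKKK
KKKKKKRK
After op 3 fill(1,2,B) [54 cells changed]:
BBBBRBBB
BBBBBBBB
BBBBBBBB
BBBBBBBB
BBBBBBBB
BBBBBBBB
BBBBBBRB
After op 4 paint(3,7,W):
BBBBRBBB
BBBBBBBB
BBBBBBBB
BBBBBBBW
BBBBBBBB
BBBBBBBB
BBBBBBRB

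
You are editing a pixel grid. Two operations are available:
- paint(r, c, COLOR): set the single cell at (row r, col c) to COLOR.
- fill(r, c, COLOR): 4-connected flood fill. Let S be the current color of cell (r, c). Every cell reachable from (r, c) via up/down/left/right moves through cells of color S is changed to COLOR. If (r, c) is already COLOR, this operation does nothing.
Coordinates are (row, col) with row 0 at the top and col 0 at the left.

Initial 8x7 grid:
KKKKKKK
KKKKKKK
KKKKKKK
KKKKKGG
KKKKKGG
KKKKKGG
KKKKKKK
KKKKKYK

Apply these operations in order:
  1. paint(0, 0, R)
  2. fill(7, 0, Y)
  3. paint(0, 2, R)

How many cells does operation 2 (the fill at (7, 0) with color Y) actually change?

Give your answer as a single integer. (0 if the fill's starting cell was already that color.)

Answer: 48

Derivation:
After op 1 paint(0,0,R):
RKKKKKK
KKKKKKK
KKKKKKK
KKKKKGG
KKKKKGG
KKKKKGG
KKKKKKK
KKKKKYK
After op 2 fill(7,0,Y) [48 cells changed]:
RYYYYYY
YYYYYYY
YYYYYYY
YYYYYGG
YYYYYGG
YYYYYGG
YYYYYYY
YYYYYYY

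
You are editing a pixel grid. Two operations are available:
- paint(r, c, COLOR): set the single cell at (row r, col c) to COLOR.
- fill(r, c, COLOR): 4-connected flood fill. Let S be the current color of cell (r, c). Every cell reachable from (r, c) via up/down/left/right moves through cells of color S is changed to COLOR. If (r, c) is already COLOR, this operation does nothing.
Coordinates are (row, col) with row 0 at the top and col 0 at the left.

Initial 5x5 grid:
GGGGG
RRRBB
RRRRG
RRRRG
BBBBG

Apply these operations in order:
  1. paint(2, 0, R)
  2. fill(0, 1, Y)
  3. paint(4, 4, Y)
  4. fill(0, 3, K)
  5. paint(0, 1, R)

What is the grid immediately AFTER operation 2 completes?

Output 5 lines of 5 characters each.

After op 1 paint(2,0,R):
GGGGG
RRRBB
RRRRG
RRRRG
BBBBG
After op 2 fill(0,1,Y) [5 cells changed]:
YYYYY
RRRBB
RRRRG
RRRRG
BBBBG

Answer: YYYYY
RRRBB
RRRRG
RRRRG
BBBBG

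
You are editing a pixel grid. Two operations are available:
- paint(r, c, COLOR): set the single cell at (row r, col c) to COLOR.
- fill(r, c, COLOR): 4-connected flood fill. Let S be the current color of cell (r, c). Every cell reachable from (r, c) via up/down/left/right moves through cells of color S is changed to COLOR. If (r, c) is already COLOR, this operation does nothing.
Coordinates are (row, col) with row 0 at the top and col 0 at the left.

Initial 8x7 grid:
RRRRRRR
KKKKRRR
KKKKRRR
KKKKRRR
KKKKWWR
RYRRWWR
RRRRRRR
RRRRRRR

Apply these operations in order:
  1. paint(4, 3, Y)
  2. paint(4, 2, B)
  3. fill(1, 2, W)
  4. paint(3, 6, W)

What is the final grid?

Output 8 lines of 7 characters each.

After op 1 paint(4,3,Y):
RRRRRRR
KKKKRRR
KKKKRRR
KKKKRRR
KKKYWWR
RYRRWWR
RRRRRRR
RRRRRRR
After op 2 paint(4,2,B):
RRRRRRR
KKKKRRR
KKKKRRR
KKKKRRR
KKBYWWR
RYRRWWR
RRRRRRR
RRRRRRR
After op 3 fill(1,2,W) [14 cells changed]:
RRRRRRR
WWWWRRR
WWWWRRR
WWWWRRR
WWBYWWR
RYRRWWR
RRRRRRR
RRRRRRR
After op 4 paint(3,6,W):
RRRRRRR
WWWWRRR
WWWWRRR
WWWWRRW
WWBYWWR
RYRRWWR
RRRRRRR
RRRRRRR

Answer: RRRRRRR
WWWWRRR
WWWWRRR
WWWWRRW
WWBYWWR
RYRRWWR
RRRRRRR
RRRRRRR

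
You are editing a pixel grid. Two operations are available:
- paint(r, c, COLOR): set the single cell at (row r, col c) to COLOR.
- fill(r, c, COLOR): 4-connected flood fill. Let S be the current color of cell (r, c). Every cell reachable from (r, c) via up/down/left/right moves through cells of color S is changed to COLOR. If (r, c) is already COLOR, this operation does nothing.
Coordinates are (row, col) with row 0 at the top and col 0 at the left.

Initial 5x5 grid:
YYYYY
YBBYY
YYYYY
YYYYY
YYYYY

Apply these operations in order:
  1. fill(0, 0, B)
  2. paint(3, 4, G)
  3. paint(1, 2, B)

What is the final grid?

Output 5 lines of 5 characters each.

Answer: BBBBB
BBBBB
BBBBB
BBBBG
BBBBB

Derivation:
After op 1 fill(0,0,B) [23 cells changed]:
BBBBB
BBBBB
BBBBB
BBBBB
BBBBB
After op 2 paint(3,4,G):
BBBBB
BBBBB
BBBBB
BBBBG
BBBBB
After op 3 paint(1,2,B):
BBBBB
BBBBB
BBBBB
BBBBG
BBBBB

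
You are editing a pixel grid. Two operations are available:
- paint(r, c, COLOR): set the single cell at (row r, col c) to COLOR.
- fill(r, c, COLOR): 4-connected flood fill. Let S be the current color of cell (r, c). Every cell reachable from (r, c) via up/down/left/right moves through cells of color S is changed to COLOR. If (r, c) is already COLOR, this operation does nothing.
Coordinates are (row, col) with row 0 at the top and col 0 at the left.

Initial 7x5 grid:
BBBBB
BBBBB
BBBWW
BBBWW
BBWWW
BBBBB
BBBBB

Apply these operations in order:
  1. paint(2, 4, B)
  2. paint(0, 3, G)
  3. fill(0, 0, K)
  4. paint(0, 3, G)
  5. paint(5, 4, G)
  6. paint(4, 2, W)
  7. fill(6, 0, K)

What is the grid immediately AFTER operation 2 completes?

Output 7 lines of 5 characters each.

After op 1 paint(2,4,B):
BBBBB
BBBBB
BBBWB
BBBWW
BBWWW
BBBBB
BBBBB
After op 2 paint(0,3,G):
BBBGB
BBBBB
BBBWB
BBBWW
BBWWW
BBBBB
BBBBB

Answer: BBBGB
BBBBB
BBBWB
BBBWW
BBWWW
BBBBB
BBBBB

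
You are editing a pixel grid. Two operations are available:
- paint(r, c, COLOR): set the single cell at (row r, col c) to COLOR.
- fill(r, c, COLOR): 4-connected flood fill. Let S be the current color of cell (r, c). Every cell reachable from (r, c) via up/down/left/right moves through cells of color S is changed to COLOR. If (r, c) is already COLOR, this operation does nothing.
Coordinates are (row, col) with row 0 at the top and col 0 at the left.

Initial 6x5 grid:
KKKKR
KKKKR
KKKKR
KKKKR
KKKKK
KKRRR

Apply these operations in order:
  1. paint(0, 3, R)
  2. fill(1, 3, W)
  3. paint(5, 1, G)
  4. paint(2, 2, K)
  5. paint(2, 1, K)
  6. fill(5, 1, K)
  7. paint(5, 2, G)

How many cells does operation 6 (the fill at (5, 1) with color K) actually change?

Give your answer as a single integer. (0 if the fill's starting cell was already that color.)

After op 1 paint(0,3,R):
KKKRR
KKKKR
KKKKR
KKKKR
KKKKK
KKRRR
After op 2 fill(1,3,W) [22 cells changed]:
WWWRR
WWWWR
WWWWR
WWWWR
WWWWW
WWRRR
After op 3 paint(5,1,G):
WWWRR
WWWWR
WWWWR
WWWWR
WWWWW
WGRRR
After op 4 paint(2,2,K):
WWWRR
WWWWR
WWKWR
WWWWR
WWWWW
WGRRR
After op 5 paint(2,1,K):
WWWRR
WWWWR
WKKWR
WWWWR
WWWWW
WGRRR
After op 6 fill(5,1,K) [1 cells changed]:
WWWRR
WWWWR
WKKWR
WWWWR
WWWWW
WKRRR

Answer: 1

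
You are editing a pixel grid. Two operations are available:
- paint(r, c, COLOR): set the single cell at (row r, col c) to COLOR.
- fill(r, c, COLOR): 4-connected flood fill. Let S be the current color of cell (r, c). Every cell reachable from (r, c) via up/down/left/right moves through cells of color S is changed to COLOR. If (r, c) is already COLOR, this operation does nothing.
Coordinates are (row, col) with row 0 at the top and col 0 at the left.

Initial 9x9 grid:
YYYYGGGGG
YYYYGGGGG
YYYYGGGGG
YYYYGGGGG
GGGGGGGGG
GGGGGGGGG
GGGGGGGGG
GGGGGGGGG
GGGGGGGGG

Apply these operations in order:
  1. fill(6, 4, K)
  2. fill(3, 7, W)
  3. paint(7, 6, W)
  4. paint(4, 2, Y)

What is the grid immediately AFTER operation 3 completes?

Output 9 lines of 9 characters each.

After op 1 fill(6,4,K) [65 cells changed]:
YYYYKKKKK
YYYYKKKKK
YYYYKKKKK
YYYYKKKKK
KKKKKKKKK
KKKKKKKKK
KKKKKKKKK
KKKKKKKKK
KKKKKKKKK
After op 2 fill(3,7,W) [65 cells changed]:
YYYYWWWWW
YYYYWWWWW
YYYYWWWWW
YYYYWWWWW
WWWWWWWWW
WWWWWWWWW
WWWWWWWWW
WWWWWWWWW
WWWWWWWWW
After op 3 paint(7,6,W):
YYYYWWWWW
YYYYWWWWW
YYYYWWWWW
YYYYWWWWW
WWWWWWWWW
WWWWWWWWW
WWWWWWWWW
WWWWWWWWW
WWWWWWWWW

Answer: YYYYWWWWW
YYYYWWWWW
YYYYWWWWW
YYYYWWWWW
WWWWWWWWW
WWWWWWWWW
WWWWWWWWW
WWWWWWWWW
WWWWWWWWW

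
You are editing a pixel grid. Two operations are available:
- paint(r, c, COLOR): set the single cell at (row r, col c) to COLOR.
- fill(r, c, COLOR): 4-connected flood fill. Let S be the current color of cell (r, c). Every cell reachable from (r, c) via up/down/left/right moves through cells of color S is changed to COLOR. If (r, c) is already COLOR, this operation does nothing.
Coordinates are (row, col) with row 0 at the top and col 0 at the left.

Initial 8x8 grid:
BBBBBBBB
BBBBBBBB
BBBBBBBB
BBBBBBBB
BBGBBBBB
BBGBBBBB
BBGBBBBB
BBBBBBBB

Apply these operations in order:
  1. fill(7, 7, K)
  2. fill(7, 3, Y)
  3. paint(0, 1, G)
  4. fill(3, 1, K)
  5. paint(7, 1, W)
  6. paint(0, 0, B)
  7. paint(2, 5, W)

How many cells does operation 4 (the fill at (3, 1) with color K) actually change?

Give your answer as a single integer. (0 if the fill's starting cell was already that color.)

Answer: 60

Derivation:
After op 1 fill(7,7,K) [61 cells changed]:
KKKKKKKK
KKKKKKKK
KKKKKKKK
KKKKKKKK
KKGKKKKK
KKGKKKKK
KKGKKKKK
KKKKKKKK
After op 2 fill(7,3,Y) [61 cells changed]:
YYYYYYYY
YYYYYYYY
YYYYYYYY
YYYYYYYY
YYGYYYYY
YYGYYYYY
YYGYYYYY
YYYYYYYY
After op 3 paint(0,1,G):
YGYYYYYY
YYYYYYYY
YYYYYYYY
YYYYYYYY
YYGYYYYY
YYGYYYYY
YYGYYYYY
YYYYYYYY
After op 4 fill(3,1,K) [60 cells changed]:
KGKKKKKK
KKKKKKKK
KKKKKKKK
KKKKKKKK
KKGKKKKK
KKGKKKKK
KKGKKKKK
KKKKKKKK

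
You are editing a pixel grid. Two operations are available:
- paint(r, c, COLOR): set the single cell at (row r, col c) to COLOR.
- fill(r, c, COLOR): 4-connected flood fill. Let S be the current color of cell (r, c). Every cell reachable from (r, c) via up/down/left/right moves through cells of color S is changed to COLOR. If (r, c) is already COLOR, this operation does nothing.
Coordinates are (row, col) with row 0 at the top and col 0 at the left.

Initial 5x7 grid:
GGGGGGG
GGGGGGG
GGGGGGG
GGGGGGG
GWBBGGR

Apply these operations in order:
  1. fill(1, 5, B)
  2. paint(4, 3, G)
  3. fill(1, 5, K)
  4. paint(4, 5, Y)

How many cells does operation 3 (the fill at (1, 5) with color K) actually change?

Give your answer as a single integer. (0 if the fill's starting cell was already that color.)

Answer: 32

Derivation:
After op 1 fill(1,5,B) [31 cells changed]:
BBBBBBB
BBBBBBB
BBBBBBB
BBBBBBB
BWBBBBR
After op 2 paint(4,3,G):
BBBBBBB
BBBBBBB
BBBBBBB
BBBBBBB
BWBGBBR
After op 3 fill(1,5,K) [32 cells changed]:
KKKKKKK
KKKKKKK
KKKKKKK
KKKKKKK
KWKGKKR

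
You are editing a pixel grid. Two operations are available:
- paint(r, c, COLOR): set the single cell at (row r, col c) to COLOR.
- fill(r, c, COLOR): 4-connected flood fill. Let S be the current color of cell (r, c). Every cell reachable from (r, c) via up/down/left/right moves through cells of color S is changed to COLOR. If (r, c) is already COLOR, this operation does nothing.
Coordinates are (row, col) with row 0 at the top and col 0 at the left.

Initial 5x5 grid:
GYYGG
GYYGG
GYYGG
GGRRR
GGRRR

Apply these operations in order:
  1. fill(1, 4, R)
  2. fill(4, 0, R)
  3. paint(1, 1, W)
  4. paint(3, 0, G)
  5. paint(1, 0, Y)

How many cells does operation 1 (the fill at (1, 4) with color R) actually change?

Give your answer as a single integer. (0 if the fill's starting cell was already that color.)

After op 1 fill(1,4,R) [6 cells changed]:
GYYRR
GYYRR
GYYRR
GGRRR
GGRRR

Answer: 6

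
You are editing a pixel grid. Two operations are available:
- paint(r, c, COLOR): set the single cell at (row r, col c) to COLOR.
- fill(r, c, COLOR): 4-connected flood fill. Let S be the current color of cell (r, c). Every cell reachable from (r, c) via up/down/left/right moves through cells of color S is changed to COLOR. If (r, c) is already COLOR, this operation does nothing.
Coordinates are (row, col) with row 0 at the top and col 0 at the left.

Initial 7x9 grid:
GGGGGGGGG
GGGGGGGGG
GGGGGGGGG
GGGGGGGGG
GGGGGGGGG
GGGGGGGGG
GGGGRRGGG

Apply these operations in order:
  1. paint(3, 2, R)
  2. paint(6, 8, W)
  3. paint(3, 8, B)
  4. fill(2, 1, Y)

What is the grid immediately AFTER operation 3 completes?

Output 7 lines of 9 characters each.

Answer: GGGGGGGGG
GGGGGGGGG
GGGGGGGGG
GGRGGGGGB
GGGGGGGGG
GGGGGGGGG
GGGGRRGGW

Derivation:
After op 1 paint(3,2,R):
GGGGGGGGG
GGGGGGGGG
GGGGGGGGG
GGRGGGGGG
GGGGGGGGG
GGGGGGGGG
GGGGRRGGG
After op 2 paint(6,8,W):
GGGGGGGGG
GGGGGGGGG
GGGGGGGGG
GGRGGGGGG
GGGGGGGGG
GGGGGGGGG
GGGGRRGGW
After op 3 paint(3,8,B):
GGGGGGGGG
GGGGGGGGG
GGGGGGGGG
GGRGGGGGB
GGGGGGGGG
GGGGGGGGG
GGGGRRGGW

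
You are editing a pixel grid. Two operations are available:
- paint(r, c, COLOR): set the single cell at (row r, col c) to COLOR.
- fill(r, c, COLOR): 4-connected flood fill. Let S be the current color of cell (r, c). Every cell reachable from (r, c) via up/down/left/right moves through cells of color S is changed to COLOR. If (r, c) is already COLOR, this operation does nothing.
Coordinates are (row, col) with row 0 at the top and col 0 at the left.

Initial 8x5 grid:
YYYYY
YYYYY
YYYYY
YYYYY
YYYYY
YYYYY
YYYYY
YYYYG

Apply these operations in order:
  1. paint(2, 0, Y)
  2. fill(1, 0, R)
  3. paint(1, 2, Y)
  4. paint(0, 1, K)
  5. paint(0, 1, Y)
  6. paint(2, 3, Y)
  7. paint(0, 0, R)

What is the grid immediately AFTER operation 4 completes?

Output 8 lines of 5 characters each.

Answer: RKRRR
RRYRR
RRRRR
RRRRR
RRRRR
RRRRR
RRRRR
RRRRG

Derivation:
After op 1 paint(2,0,Y):
YYYYY
YYYYY
YYYYY
YYYYY
YYYYY
YYYYY
YYYYY
YYYYG
After op 2 fill(1,0,R) [39 cells changed]:
RRRRR
RRRRR
RRRRR
RRRRR
RRRRR
RRRRR
RRRRR
RRRRG
After op 3 paint(1,2,Y):
RRRRR
RRYRR
RRRRR
RRRRR
RRRRR
RRRRR
RRRRR
RRRRG
After op 4 paint(0,1,K):
RKRRR
RRYRR
RRRRR
RRRRR
RRRRR
RRRRR
RRRRR
RRRRG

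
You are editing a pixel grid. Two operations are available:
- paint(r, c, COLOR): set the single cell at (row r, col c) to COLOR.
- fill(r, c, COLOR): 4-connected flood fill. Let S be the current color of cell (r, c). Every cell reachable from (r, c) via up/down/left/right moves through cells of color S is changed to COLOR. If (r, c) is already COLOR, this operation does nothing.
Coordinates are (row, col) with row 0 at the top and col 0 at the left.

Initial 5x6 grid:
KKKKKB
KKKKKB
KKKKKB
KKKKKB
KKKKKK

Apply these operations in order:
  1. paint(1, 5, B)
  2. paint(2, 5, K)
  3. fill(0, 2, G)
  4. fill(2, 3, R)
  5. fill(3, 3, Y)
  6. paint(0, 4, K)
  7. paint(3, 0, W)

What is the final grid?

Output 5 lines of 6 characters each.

After op 1 paint(1,5,B):
KKKKKB
KKKKKB
KKKKKB
KKKKKB
KKKKKK
After op 2 paint(2,5,K):
KKKKKB
KKKKKB
KKKKKK
KKKKKB
KKKKKK
After op 3 fill(0,2,G) [27 cells changed]:
GGGGGB
GGGGGB
GGGGGG
GGGGGB
GGGGGG
After op 4 fill(2,3,R) [27 cells changed]:
RRRRRB
RRRRRB
RRRRRR
RRRRRB
RRRRRR
After op 5 fill(3,3,Y) [27 cells changed]:
YYYYYB
YYYYYB
YYYYYY
YYYYYB
YYYYYY
After op 6 paint(0,4,K):
YYYYKB
YYYYYB
YYYYYY
YYYYYB
YYYYYY
After op 7 paint(3,0,W):
YYYYKB
YYYYYB
YYYYYY
WYYYYB
YYYYYY

Answer: YYYYKB
YYYYYB
YYYYYY
WYYYYB
YYYYYY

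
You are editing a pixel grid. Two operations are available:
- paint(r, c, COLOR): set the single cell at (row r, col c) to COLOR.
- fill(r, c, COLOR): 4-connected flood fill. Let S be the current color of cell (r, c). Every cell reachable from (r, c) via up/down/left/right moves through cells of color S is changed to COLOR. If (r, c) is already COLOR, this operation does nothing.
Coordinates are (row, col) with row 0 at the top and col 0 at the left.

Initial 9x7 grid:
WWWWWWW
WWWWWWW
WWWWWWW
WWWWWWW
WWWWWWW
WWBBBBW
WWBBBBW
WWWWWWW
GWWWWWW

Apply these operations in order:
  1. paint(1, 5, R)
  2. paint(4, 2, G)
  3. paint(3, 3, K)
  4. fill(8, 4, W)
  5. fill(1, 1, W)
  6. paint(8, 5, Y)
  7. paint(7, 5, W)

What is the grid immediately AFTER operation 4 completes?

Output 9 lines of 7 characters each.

After op 1 paint(1,5,R):
WWWWWWW
WWWWWRW
WWWWWWW
WWWWWWW
WWWWWWW
WWBBBBW
WWBBBBW
WWWWWWW
GWWWWWW
After op 2 paint(4,2,G):
WWWWWWW
WWWWWRW
WWWWWWW
WWWWWWW
WWGWWWW
WWBBBBW
WWBBBBW
WWWWWWW
GWWWWWW
After op 3 paint(3,3,K):
WWWWWWW
WWWWWRW
WWWWWWW
WWWKWWW
WWGWWWW
WWBBBBW
WWBBBBW
WWWWWWW
GWWWWWW
After op 4 fill(8,4,W) [0 cells changed]:
WWWWWWW
WWWWWRW
WWWWWWW
WWWKWWW
WWGWWWW
WWBBBBW
WWBBBBW
WWWWWWW
GWWWWWW

Answer: WWWWWWW
WWWWWRW
WWWWWWW
WWWKWWW
WWGWWWW
WWBBBBW
WWBBBBW
WWWWWWW
GWWWWWW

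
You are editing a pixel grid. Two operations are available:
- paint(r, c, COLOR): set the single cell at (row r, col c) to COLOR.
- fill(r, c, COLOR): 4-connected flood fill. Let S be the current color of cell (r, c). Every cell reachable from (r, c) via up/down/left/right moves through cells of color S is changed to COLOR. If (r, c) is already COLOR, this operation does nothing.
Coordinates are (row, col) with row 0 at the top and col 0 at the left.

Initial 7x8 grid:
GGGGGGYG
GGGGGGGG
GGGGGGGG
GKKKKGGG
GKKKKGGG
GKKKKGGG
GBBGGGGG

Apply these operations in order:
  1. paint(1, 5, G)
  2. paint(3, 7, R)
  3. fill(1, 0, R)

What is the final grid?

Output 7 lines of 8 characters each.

Answer: RRRRRRYR
RRRRRRRR
RRRRRRRR
RKKKKRRR
RKKKKRRR
RKKKKRRR
RBBRRRRR

Derivation:
After op 1 paint(1,5,G):
GGGGGGYG
GGGGGGGG
GGGGGGGG
GKKKKGGG
GKKKKGGG
GKKKKGGG
GBBGGGGG
After op 2 paint(3,7,R):
GGGGGGYG
GGGGGGGG
GGGGGGGG
GKKKKGGR
GKKKKGGG
GKKKKGGG
GBBGGGGG
After op 3 fill(1,0,R) [40 cells changed]:
RRRRRRYR
RRRRRRRR
RRRRRRRR
RKKKKRRR
RKKKKRRR
RKKKKRRR
RBBRRRRR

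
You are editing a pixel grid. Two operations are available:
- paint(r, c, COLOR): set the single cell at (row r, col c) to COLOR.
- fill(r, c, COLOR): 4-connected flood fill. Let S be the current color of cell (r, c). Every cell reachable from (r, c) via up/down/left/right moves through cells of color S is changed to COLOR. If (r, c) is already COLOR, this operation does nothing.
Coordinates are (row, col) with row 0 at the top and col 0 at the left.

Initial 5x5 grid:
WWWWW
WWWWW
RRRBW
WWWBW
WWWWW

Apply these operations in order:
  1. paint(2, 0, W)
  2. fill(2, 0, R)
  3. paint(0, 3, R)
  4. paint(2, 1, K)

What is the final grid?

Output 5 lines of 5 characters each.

Answer: RRRRR
RRRRR
RKRBR
RRRBR
RRRRR

Derivation:
After op 1 paint(2,0,W):
WWWWW
WWWWW
WRRBW
WWWBW
WWWWW
After op 2 fill(2,0,R) [21 cells changed]:
RRRRR
RRRRR
RRRBR
RRRBR
RRRRR
After op 3 paint(0,3,R):
RRRRR
RRRRR
RRRBR
RRRBR
RRRRR
After op 4 paint(2,1,K):
RRRRR
RRRRR
RKRBR
RRRBR
RRRRR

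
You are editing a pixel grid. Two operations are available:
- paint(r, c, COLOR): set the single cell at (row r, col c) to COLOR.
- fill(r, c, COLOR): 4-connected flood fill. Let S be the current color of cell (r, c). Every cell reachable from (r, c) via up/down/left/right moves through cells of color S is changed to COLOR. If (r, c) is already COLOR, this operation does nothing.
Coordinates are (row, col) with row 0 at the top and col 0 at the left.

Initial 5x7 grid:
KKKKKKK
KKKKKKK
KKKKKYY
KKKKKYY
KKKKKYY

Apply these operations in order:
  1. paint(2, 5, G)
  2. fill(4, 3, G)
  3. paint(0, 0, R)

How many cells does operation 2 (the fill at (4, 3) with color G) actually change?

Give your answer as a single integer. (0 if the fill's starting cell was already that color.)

Answer: 29

Derivation:
After op 1 paint(2,5,G):
KKKKKKK
KKKKKKK
KKKKKGY
KKKKKYY
KKKKKYY
After op 2 fill(4,3,G) [29 cells changed]:
GGGGGGG
GGGGGGG
GGGGGGY
GGGGGYY
GGGGGYY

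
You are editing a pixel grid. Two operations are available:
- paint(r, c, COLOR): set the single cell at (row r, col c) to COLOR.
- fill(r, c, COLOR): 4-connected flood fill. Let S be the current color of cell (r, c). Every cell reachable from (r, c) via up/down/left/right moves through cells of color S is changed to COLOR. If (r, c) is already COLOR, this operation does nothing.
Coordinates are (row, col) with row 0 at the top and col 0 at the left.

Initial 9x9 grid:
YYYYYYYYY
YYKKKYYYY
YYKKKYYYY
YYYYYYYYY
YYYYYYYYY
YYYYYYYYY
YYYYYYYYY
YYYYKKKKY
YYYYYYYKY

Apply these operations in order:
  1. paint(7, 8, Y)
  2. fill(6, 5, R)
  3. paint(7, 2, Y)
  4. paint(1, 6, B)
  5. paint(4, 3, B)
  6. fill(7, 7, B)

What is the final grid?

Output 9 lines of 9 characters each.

Answer: RRRRRRRRR
RRKKKRBRR
RRKKKRRRR
RRRRRRRRR
RRRBRRRRR
RRRRRRRRR
RRRRRRRRR
RRYRBBBBR
RRRRRRRBR

Derivation:
After op 1 paint(7,8,Y):
YYYYYYYYY
YYKKKYYYY
YYKKKYYYY
YYYYYYYYY
YYYYYYYYY
YYYYYYYYY
YYYYYYYYY
YYYYKKKKY
YYYYYYYKY
After op 2 fill(6,5,R) [70 cells changed]:
RRRRRRRRR
RRKKKRRRR
RRKKKRRRR
RRRRRRRRR
RRRRRRRRR
RRRRRRRRR
RRRRRRRRR
RRRRKKKKR
RRRRRRRKR
After op 3 paint(7,2,Y):
RRRRRRRRR
RRKKKRRRR
RRKKKRRRR
RRRRRRRRR
RRRRRRRRR
RRRRRRRRR
RRRRRRRRR
RRYRKKKKR
RRRRRRRKR
After op 4 paint(1,6,B):
RRRRRRRRR
RRKKKRBRR
RRKKKRRRR
RRRRRRRRR
RRRRRRRRR
RRRRRRRRR
RRRRRRRRR
RRYRKKKKR
RRRRRRRKR
After op 5 paint(4,3,B):
RRRRRRRRR
RRKKKRBRR
RRKKKRRRR
RRRRRRRRR
RRRBRRRRR
RRRRRRRRR
RRRRRRRRR
RRYRKKKKR
RRRRRRRKR
After op 6 fill(7,7,B) [5 cells changed]:
RRRRRRRRR
RRKKKRBRR
RRKKKRRRR
RRRRRRRRR
RRRBRRRRR
RRRRRRRRR
RRRRRRRRR
RRYRBBBBR
RRRRRRRBR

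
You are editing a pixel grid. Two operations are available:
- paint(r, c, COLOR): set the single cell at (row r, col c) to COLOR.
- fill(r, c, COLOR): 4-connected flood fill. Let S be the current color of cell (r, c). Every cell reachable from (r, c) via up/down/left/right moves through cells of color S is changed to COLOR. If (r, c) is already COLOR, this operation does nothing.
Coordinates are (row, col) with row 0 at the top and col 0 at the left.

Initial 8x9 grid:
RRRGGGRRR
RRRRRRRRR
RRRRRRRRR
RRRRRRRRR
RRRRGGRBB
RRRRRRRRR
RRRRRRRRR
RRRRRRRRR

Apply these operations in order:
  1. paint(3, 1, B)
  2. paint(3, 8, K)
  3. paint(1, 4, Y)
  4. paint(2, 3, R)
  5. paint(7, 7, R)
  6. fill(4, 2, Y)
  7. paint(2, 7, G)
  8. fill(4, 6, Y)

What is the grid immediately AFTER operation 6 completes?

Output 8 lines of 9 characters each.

Answer: YYYGGGYYY
YYYYYYYYY
YYYYYYYYY
YBYYYYYYK
YYYYGGYBB
YYYYYYYYY
YYYYYYYYY
YYYYYYYYY

Derivation:
After op 1 paint(3,1,B):
RRRGGGRRR
RRRRRRRRR
RRRRRRRRR
RBRRRRRRR
RRRRGGRBB
RRRRRRRRR
RRRRRRRRR
RRRRRRRRR
After op 2 paint(3,8,K):
RRRGGGRRR
RRRRRRRRR
RRRRRRRRR
RBRRRRRRK
RRRRGGRBB
RRRRRRRRR
RRRRRRRRR
RRRRRRRRR
After op 3 paint(1,4,Y):
RRRGGGRRR
RRRRYRRRR
RRRRRRRRR
RBRRRRRRK
RRRRGGRBB
RRRRRRRRR
RRRRRRRRR
RRRRRRRRR
After op 4 paint(2,3,R):
RRRGGGRRR
RRRRYRRRR
RRRRRRRRR
RBRRRRRRK
RRRRGGRBB
RRRRRRRRR
RRRRRRRRR
RRRRRRRRR
After op 5 paint(7,7,R):
RRRGGGRRR
RRRRYRRRR
RRRRRRRRR
RBRRRRRRK
RRRRGGRBB
RRRRRRRRR
RRRRRRRRR
RRRRRRRRR
After op 6 fill(4,2,Y) [62 cells changed]:
YYYGGGYYY
YYYYYYYYY
YYYYYYYYY
YBYYYYYYK
YYYYGGYBB
YYYYYYYYY
YYYYYYYYY
YYYYYYYYY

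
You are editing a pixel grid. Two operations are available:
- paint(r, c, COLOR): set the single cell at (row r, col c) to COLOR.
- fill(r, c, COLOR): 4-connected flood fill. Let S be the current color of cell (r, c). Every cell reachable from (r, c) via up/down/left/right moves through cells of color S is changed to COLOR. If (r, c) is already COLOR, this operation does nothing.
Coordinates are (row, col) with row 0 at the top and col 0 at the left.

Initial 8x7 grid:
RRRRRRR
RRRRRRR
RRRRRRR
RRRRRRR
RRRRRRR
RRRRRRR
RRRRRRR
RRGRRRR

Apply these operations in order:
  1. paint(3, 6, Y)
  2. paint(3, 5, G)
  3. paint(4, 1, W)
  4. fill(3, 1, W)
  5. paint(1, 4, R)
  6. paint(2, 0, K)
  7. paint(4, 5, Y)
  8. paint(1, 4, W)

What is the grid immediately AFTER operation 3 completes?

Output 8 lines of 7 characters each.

After op 1 paint(3,6,Y):
RRRRRRR
RRRRRRR
RRRRRRR
RRRRRRY
RRRRRRR
RRRRRRR
RRRRRRR
RRGRRRR
After op 2 paint(3,5,G):
RRRRRRR
RRRRRRR
RRRRRRR
RRRRRGY
RRRRRRR
RRRRRRR
RRRRRRR
RRGRRRR
After op 3 paint(4,1,W):
RRRRRRR
RRRRRRR
RRRRRRR
RRRRRGY
RWRRRRR
RRRRRRR
RRRRRRR
RRGRRRR

Answer: RRRRRRR
RRRRRRR
RRRRRRR
RRRRRGY
RWRRRRR
RRRRRRR
RRRRRRR
RRGRRRR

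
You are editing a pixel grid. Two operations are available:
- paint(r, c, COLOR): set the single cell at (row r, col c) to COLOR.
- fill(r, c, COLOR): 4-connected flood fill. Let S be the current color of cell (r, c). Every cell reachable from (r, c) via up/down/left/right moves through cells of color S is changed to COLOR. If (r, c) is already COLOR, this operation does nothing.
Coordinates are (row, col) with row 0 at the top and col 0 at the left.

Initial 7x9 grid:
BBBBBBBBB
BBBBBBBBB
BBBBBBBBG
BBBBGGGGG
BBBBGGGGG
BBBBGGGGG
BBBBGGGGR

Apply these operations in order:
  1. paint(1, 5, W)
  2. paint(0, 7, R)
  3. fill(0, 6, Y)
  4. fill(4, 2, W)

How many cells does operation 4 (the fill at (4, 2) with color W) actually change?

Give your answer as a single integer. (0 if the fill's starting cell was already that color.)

After op 1 paint(1,5,W):
BBBBBBBBB
BBBBBWBBB
BBBBBBBBG
BBBBGGGGG
BBBBGGGGG
BBBBGGGGG
BBBBGGGGR
After op 2 paint(0,7,R):
BBBBBBBRB
BBBBBWBBB
BBBBBBBBG
BBBBGGGGG
BBBBGGGGG
BBBBGGGGG
BBBBGGGGR
After op 3 fill(0,6,Y) [40 cells changed]:
YYYYYYYRY
YYYYYWYYY
YYYYYYYYG
YYYYGGGGG
YYYYGGGGG
YYYYGGGGG
YYYYGGGGR
After op 4 fill(4,2,W) [40 cells changed]:
WWWWWWWRW
WWWWWWWWW
WWWWWWWWG
WWWWGGGGG
WWWWGGGGG
WWWWGGGGG
WWWWGGGGR

Answer: 40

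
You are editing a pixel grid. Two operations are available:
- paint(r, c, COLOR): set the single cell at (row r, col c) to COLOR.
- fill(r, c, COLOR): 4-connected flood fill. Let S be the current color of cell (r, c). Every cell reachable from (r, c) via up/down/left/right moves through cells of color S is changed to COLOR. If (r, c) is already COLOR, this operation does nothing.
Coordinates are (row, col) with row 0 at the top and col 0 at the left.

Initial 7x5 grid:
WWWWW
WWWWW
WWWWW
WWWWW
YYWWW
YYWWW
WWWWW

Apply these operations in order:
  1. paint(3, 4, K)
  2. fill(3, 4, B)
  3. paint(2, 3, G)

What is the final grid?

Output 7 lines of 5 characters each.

Answer: WWWWW
WWWWW
WWWGW
WWWWB
YYWWW
YYWWW
WWWWW

Derivation:
After op 1 paint(3,4,K):
WWWWW
WWWWW
WWWWW
WWWWK
YYWWW
YYWWW
WWWWW
After op 2 fill(3,4,B) [1 cells changed]:
WWWWW
WWWWW
WWWWW
WWWWB
YYWWW
YYWWW
WWWWW
After op 3 paint(2,3,G):
WWWWW
WWWWW
WWWGW
WWWWB
YYWWW
YYWWW
WWWWW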